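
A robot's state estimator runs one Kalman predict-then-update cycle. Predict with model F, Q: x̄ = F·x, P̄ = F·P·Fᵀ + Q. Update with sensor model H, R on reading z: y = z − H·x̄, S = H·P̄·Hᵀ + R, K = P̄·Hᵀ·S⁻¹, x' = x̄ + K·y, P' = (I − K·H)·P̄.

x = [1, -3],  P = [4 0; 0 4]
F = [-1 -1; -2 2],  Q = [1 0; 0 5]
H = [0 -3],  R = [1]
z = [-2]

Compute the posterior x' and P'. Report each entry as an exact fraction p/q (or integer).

x̄ = F·x = [2, -8]
P̄ = F·P·Fᵀ + Q = [9 0; 0 37]
y = z − H·x̄ = [-26]
S = H·P̄·Hᵀ + R = [334]
K = P̄·Hᵀ·S⁻¹ = [0; -111/334]
x' = x̄ + K·y = [2, 107/167]
P' = (I − K·H)·P̄ = [9 0; 0 37/334]

x' = [2, 107/167]
P' = [9 0; 0 37/334]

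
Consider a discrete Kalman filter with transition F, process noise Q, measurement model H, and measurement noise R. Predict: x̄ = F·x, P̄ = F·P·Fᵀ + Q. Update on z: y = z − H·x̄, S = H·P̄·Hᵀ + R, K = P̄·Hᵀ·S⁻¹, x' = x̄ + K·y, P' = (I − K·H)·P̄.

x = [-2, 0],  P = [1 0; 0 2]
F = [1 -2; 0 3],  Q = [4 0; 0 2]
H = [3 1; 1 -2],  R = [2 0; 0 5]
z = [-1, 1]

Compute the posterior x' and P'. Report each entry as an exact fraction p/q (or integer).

x' = [-1149/6301, -3960/6301]
P' = [1638/6301 -1396/6301; -1396/6301 5652/6301]

x̄ = F·x = [-2, 0]
P̄ = F·P·Fᵀ + Q = [13 -12; -12 20]
y = z − H·x̄ = [5, 3]
S = H·P̄·Hᵀ + R = [67 59; 59 146]
K = P̄·Hᵀ·S⁻¹ = [1759/6301 886/6301; 732/6301 -2540/6301]
x' = x̄ + K·y = [-1149/6301, -3960/6301]
P' = (I − K·H)·P̄ = [1638/6301 -1396/6301; -1396/6301 5652/6301]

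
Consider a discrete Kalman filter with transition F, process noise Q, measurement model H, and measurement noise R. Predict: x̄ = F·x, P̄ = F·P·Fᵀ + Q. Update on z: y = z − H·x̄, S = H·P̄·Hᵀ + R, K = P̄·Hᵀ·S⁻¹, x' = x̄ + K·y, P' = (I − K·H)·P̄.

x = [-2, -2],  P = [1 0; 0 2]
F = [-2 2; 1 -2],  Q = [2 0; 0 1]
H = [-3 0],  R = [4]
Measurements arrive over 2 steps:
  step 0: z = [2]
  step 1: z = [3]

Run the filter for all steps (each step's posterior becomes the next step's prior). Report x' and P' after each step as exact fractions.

step 0: x̄ = F·x = [0, 2]
step 0: P̄ = F·P·Fᵀ + Q = [14 -10; -10 10]
step 0: y = z − H·x̄ = [2]
step 0: S = H·P̄·Hᵀ + R = [130]
step 0: K = P̄·Hᵀ·S⁻¹ = [-21/65; 3/13]
step 0: x' = x̄ + K·y = [-42/65, 32/13]
step 0: P' = (I − K·H)·P̄ = [28/65 -4/13; -4/13 40/13]
step 1: x̄ = F·x = [404/65, -362/65]
step 1: P̄ = F·P·Fᵀ + Q = [1202/65 -976/65; -976/65 973/65]
step 1: y = z − H·x̄ = [1407/65]
step 1: S = H·P̄·Hᵀ + R = [11078/65]
step 1: K = P̄·Hᵀ·S⁻¹ = [-1803/5539; 1464/5539]
step 1: x' = x̄ + K·y = [-4601/5539, 842/5539]
step 1: P' = (I − K·H)·P̄ = [2404/5539 -1952/5539; -1952/5539 16967/5539]

step 0: x' = [-42/65, 32/13], P' = [28/65 -4/13; -4/13 40/13]
step 1: x' = [-4601/5539, 842/5539], P' = [2404/5539 -1952/5539; -1952/5539 16967/5539]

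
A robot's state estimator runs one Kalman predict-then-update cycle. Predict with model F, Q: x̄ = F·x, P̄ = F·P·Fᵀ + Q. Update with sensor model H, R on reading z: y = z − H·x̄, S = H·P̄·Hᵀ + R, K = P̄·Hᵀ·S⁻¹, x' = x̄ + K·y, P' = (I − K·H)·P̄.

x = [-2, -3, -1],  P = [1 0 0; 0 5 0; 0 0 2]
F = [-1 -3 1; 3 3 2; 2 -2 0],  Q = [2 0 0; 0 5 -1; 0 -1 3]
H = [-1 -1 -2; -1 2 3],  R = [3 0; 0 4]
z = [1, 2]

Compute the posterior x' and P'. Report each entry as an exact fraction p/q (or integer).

x' = [-40218/38471, 5561/38471, 574/38471]
P' = [62626/38471 41122/38471 -22030/38471; 41122/38471 460062/38471 -270146/38471; -22030/38471 -270146/38471 169182/38471]

x̄ = F·x = [10, -17, 2]
P̄ = F·P·Fᵀ + Q = [50 -44 28; -44 67 -25; 28 -25 27]
y = z − H·x̄ = [-2, 40]
S = H·P̄·Hᵀ + R = [152 -55; -55 273]
K = P̄·Hᵀ·S⁻¹ = [-19896/38471 -11618/38471; 13036/38471 17141/38471; -15396/38471 -2679/38471]
x' = x̄ + K·y = [-40218/38471, 5561/38471, 574/38471]
P' = (I − K·H)·P̄ = [62626/38471 41122/38471 -22030/38471; 41122/38471 460062/38471 -270146/38471; -22030/38471 -270146/38471 169182/38471]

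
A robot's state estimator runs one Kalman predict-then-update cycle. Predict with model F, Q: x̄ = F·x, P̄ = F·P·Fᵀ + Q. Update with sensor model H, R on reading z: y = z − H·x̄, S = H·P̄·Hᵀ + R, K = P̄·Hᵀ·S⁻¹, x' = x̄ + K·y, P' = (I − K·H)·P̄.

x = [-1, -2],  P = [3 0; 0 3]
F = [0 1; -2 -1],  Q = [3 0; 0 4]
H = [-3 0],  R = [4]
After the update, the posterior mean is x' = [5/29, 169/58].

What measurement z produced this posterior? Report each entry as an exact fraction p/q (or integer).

z = [-1]

x̄ = F·x = [-2, 4]
P̄ = F·P·Fᵀ + Q = [6 -3; -3 19]
S = H·P̄·Hᵀ + R = [58]
K = P̄·Hᵀ·S⁻¹ = [-9/29; 9/58]
x' − x̄ = [63/29, -63/58] = K·y
y = (KᵀK)⁻¹·Kᵀ·(x' − x̄) = [-7]
z = y + H·x̄ = [-7] + [6] = [-1]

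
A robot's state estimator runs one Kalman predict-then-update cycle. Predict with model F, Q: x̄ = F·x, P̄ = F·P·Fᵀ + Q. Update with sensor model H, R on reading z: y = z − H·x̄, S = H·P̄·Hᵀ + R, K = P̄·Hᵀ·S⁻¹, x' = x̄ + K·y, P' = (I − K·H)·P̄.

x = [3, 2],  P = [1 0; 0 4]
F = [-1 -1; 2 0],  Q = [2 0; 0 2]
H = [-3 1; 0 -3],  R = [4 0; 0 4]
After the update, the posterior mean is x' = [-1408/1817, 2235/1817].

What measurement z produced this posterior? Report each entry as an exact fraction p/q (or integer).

x̄ = F·x = [-5, 6]
P̄ = F·P·Fᵀ + Q = [7 -2; -2 6]
S = H·P̄·Hᵀ + R = [85 -36; -36 58]
K = P̄·Hᵀ·S⁻¹ = [-559/1817 -159/1817; 24/1817 -549/1817]
x' − x̄ = [7677/1817, -8667/1817] = K·y
y = (KᵀK)⁻¹·Kᵀ·(x' − x̄) = [-18, 15]
z = y + H·x̄ = [-18, 15] + [21, -18] = [3, -3]

z = [3, -3]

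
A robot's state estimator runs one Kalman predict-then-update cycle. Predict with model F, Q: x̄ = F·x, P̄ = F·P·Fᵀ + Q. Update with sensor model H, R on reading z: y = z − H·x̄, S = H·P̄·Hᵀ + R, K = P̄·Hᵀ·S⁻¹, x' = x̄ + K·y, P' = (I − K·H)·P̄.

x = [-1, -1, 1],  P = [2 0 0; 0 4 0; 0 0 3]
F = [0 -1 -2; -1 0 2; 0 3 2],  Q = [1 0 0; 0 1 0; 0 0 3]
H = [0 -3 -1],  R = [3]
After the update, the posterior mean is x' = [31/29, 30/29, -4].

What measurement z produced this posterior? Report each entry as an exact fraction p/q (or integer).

z = [1]

x̄ = F·x = [-1, 3, -1]
P̄ = F·P·Fᵀ + Q = [17 -12 -24; -12 15 12; -24 12 51]
S = H·P̄·Hᵀ + R = [261]
K = P̄·Hᵀ·S⁻¹ = [20/87; -19/87; -1/3]
x' − x̄ = [60/29, -57/29, -3] = K·y
y = (KᵀK)⁻¹·Kᵀ·(x' − x̄) = [9]
z = y + H·x̄ = [9] + [-8] = [1]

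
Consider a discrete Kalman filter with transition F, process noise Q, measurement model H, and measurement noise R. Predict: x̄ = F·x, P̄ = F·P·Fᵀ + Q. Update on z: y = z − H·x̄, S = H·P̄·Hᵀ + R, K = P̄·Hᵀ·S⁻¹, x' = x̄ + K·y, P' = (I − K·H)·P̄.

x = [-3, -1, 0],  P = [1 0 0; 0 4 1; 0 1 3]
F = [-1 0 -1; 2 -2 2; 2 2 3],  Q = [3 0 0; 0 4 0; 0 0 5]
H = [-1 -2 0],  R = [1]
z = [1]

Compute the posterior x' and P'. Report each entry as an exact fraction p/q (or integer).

x' = [67/24, -23/12, -197/24]
P' = [647/96 -163/48 -1273/96; -163/48 47/24 317/48; -1273/96 317/48 6119/96]

x̄ = F·x = [3, -4, -8]
P̄ = F·P·Fᵀ + Q = [7 -6 -13; -6 28 4; -13 4 64]
y = z − H·x̄ = [-4]
S = H·P̄·Hᵀ + R = [96]
K = P̄·Hᵀ·S⁻¹ = [5/96; -25/48; 5/96]
x' = x̄ + K·y = [67/24, -23/12, -197/24]
P' = (I − K·H)·P̄ = [647/96 -163/48 -1273/96; -163/48 47/24 317/48; -1273/96 317/48 6119/96]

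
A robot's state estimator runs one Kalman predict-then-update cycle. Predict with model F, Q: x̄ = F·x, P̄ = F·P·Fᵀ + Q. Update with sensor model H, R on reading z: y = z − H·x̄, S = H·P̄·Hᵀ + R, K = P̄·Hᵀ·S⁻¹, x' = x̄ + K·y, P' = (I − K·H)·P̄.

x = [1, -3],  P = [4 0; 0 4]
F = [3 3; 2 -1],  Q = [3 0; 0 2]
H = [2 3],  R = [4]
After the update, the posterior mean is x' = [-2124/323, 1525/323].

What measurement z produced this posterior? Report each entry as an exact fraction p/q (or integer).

x̄ = F·x = [-6, 5]
P̄ = F·P·Fᵀ + Q = [75 12; 12 22]
S = H·P̄·Hᵀ + R = [646]
K = P̄·Hᵀ·S⁻¹ = [93/323; 45/323]
x' − x̄ = [-186/323, -90/323] = K·y
y = (KᵀK)⁻¹·Kᵀ·(x' − x̄) = [-2]
z = y + H·x̄ = [-2] + [3] = [1]

z = [1]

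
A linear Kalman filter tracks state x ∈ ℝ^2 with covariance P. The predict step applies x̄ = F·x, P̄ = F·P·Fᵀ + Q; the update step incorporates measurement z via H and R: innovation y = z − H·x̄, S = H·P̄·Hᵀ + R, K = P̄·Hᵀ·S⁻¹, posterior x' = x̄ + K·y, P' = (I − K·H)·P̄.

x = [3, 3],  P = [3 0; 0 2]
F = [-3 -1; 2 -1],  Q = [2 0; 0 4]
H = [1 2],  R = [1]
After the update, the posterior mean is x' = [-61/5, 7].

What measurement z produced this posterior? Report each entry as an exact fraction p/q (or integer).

x̄ = F·x = [-12, 3]
P̄ = F·P·Fᵀ + Q = [31 -16; -16 18]
S = H·P̄·Hᵀ + R = [40]
K = P̄·Hᵀ·S⁻¹ = [-1/40; 1/2]
x' − x̄ = [-1/5, 4] = K·y
y = (KᵀK)⁻¹·Kᵀ·(x' − x̄) = [8]
z = y + H·x̄ = [8] + [-6] = [2]

z = [2]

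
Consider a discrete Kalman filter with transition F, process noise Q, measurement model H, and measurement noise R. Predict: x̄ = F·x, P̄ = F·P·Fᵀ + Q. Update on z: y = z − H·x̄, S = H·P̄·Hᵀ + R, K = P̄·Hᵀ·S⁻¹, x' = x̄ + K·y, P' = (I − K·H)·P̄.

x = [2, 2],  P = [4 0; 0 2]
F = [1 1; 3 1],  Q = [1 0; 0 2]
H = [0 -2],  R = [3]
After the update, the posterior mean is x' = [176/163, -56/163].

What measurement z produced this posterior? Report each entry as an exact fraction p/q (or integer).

x̄ = F·x = [4, 8]
P̄ = F·P·Fᵀ + Q = [7 14; 14 40]
S = H·P̄·Hᵀ + R = [163]
K = P̄·Hᵀ·S⁻¹ = [-28/163; -80/163]
x' − x̄ = [-476/163, -1360/163] = K·y
y = (KᵀK)⁻¹·Kᵀ·(x' − x̄) = [17]
z = y + H·x̄ = [17] + [-16] = [1]

z = [1]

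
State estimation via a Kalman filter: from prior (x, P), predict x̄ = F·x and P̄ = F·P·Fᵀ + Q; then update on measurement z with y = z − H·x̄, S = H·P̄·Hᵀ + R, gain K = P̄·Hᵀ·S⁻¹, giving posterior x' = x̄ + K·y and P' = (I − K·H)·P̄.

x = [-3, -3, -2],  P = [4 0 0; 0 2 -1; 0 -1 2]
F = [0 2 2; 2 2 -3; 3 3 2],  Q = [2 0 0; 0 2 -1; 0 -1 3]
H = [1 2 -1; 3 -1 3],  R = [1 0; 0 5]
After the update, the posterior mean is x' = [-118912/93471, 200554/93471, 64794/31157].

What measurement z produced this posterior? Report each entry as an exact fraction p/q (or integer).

z = [1, 1]

x̄ = F·x = [-10, -6, -22]
P̄ = F·P·Fᵀ + Q = [10 -2 10; -2 56 28; 10 28 53]
S = H·P̄·Hᵀ + R = [148 -55; -55 652]
K = P̄·Hᵀ·S⁻¹ = [802/93471 8956/93471; 54674/93471 7766/93471; 5777/31157 8181/31157]
x' − x̄ = [815798/93471, 761380/93471, 750248/31157] = K·y
y = (KᵀK)⁻¹·Kᵀ·(x' − x̄) = [1, 91]
z = y + H·x̄ = [1, 91] + [0, -90] = [1, 1]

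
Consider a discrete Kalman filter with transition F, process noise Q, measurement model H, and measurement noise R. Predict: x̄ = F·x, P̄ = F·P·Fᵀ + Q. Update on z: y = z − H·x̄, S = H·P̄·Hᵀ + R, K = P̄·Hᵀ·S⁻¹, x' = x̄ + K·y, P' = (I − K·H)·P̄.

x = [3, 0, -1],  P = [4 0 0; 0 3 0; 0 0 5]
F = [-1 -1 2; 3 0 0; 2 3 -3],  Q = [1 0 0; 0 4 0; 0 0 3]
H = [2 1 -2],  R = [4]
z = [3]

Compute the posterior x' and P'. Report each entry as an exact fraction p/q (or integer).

x̄ = F·x = [-5, 9, 9]
P̄ = F·P·Fᵀ + Q = [28 -12 -47; -12 40 24; -47 24 91]
y = z − H·x̄ = [22]
S = H·P̄·Hᵀ + R = [752]
K = P̄·Hᵀ·S⁻¹ = [69/376; -2/47; -63/188]
x' = x̄ + K·y = [-181/188, 379/47, 153/94]
P' = (I − K·H)·P̄ = [503/188 -288/47 -71/94; -288/47 1816/47 624/47; -71/94 624/47 308/47]

x' = [-181/188, 379/47, 153/94]
P' = [503/188 -288/47 -71/94; -288/47 1816/47 624/47; -71/94 624/47 308/47]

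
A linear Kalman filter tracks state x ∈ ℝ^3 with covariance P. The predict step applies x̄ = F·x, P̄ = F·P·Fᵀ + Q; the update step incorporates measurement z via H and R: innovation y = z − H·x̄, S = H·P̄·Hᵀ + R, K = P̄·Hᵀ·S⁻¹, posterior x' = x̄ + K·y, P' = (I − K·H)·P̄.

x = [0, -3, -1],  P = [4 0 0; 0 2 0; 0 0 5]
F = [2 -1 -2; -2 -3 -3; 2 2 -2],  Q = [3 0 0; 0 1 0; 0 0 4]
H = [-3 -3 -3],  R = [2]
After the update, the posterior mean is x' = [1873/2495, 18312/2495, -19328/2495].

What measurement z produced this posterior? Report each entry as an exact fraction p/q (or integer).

z = [-1]

x̄ = F·x = [5, 12, -4]
P̄ = F·P·Fᵀ + Q = [41 20 32; 20 80 2; 32 2 48]
S = H·P̄·Hᵀ + R = [2495]
K = P̄·Hᵀ·S⁻¹ = [-279/2495; -306/2495; -246/2495]
x' − x̄ = [-10602/2495, -11628/2495, -9348/2495] = K·y
y = (KᵀK)⁻¹·Kᵀ·(x' − x̄) = [38]
z = y + H·x̄ = [38] + [-39] = [-1]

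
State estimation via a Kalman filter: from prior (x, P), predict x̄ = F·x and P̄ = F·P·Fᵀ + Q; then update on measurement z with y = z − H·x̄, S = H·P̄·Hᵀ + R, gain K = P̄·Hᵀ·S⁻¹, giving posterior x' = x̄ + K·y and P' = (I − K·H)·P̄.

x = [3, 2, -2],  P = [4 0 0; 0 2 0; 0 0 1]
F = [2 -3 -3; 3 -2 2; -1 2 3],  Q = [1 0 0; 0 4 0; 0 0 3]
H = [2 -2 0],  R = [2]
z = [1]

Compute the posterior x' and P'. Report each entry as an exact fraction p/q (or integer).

x̄ = F·x = [6, 1, -5]
P̄ = F·P·Fᵀ + Q = [44 30 -29; 30 52 -14; -29 -14 24]
y = z − H·x̄ = [-9]
S = H·P̄·Hᵀ + R = [146]
K = P̄·Hᵀ·S⁻¹ = [14/73; -22/73; -15/73]
x' = x̄ + K·y = [312/73, 271/73, -230/73]
P' = (I − K·H)·P̄ = [2820/73 2806/73 -1697/73; 2806/73 2828/73 -1682/73; -1697/73 -1682/73 1302/73]

x' = [312/73, 271/73, -230/73]
P' = [2820/73 2806/73 -1697/73; 2806/73 2828/73 -1682/73; -1697/73 -1682/73 1302/73]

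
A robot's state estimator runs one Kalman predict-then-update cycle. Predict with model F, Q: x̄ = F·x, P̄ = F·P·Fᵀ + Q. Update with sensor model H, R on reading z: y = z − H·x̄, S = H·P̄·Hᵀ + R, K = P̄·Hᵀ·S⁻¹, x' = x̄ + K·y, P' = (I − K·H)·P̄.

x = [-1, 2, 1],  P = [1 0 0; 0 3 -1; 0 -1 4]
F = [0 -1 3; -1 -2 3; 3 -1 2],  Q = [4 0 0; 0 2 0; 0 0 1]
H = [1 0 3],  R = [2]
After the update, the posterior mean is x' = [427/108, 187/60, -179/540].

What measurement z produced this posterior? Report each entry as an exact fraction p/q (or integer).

x̄ = F·x = [1, 0, -3]
P̄ = F·P·Fᵀ + Q = [49 51 32; 51 63 34; 32 34 33]
S = H·P̄·Hᵀ + R = [540]
K = P̄·Hᵀ·S⁻¹ = [29/108; 17/60; 131/540]
x' − x̄ = [319/108, 187/60, 1441/540] = K·y
y = (KᵀK)⁻¹·Kᵀ·(x' − x̄) = [11]
z = y + H·x̄ = [11] + [-8] = [3]

z = [3]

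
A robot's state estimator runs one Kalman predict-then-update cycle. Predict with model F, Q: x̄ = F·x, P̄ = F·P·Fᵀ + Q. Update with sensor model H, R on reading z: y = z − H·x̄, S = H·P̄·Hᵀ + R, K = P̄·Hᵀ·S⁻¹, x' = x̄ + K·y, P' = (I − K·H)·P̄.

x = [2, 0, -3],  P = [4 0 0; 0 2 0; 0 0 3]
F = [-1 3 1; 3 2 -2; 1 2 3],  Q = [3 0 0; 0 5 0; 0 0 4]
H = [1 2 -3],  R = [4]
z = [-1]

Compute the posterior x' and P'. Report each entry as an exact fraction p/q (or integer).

x' = [-1130/513, 1646/513, 31/19]
P' = [13139/513 772/513 183/19; 772/513 19193/513 478/19; 183/19 478/19 385/19]

x̄ = F·x = [-5, 12, -7]
P̄ = F·P·Fᵀ + Q = [28 -6 17; -6 61 2; 17 2 43]
y = z − H·x̄ = [-41]
S = H·P̄·Hᵀ + R = [513]
K = P̄·Hᵀ·S⁻¹ = [-35/513; 110/513; -4/19]
x' = x̄ + K·y = [-1130/513, 1646/513, 31/19]
P' = (I − K·H)·P̄ = [13139/513 772/513 183/19; 772/513 19193/513 478/19; 183/19 478/19 385/19]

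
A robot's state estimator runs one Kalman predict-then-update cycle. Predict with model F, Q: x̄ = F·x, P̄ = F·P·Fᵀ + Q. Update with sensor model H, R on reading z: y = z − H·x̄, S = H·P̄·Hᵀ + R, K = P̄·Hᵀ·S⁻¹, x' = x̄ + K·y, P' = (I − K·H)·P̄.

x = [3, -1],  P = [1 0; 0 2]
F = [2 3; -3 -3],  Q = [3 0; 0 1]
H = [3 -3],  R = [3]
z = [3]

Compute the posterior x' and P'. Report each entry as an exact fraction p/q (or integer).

x' = [-33/38, -36/19]
P' = [397/304 87/76; 87/76 25/19]

x̄ = F·x = [3, -6]
P̄ = F·P·Fᵀ + Q = [25 -24; -24 28]
y = z − H·x̄ = [-24]
S = H·P̄·Hᵀ + R = [912]
K = P̄·Hᵀ·S⁻¹ = [49/304; -13/76]
x' = x̄ + K·y = [-33/38, -36/19]
P' = (I − K·H)·P̄ = [397/304 87/76; 87/76 25/19]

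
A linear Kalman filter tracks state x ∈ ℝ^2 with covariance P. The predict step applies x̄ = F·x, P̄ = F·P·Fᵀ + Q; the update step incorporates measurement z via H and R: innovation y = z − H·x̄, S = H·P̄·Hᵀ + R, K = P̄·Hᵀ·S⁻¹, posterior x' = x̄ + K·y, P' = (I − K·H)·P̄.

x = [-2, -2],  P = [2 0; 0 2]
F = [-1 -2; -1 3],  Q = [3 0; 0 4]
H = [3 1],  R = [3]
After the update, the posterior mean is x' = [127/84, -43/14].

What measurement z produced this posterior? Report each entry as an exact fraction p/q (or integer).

z = [1]

x̄ = F·x = [6, -4]
P̄ = F·P·Fᵀ + Q = [13 -10; -10 24]
S = H·P̄·Hᵀ + R = [84]
K = P̄·Hᵀ·S⁻¹ = [29/84; -1/14]
x' − x̄ = [-377/84, 13/14] = K·y
y = (KᵀK)⁻¹·Kᵀ·(x' − x̄) = [-13]
z = y + H·x̄ = [-13] + [14] = [1]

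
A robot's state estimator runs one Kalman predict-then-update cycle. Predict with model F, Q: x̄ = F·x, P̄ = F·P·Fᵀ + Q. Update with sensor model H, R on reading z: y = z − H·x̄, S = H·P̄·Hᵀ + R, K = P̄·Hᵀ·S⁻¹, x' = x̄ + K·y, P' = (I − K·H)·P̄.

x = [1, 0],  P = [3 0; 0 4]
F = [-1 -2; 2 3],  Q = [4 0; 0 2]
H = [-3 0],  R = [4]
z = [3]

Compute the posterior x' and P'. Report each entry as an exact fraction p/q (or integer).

x' = [-1, 2]
P' = [92/211 -120/211; -120/211 2450/211]

x̄ = F·x = [-1, 2]
P̄ = F·P·Fᵀ + Q = [23 -30; -30 50]
y = z − H·x̄ = [0]
S = H·P̄·Hᵀ + R = [211]
K = P̄·Hᵀ·S⁻¹ = [-69/211; 90/211]
x' = x̄ + K·y = [-1, 2]
P' = (I − K·H)·P̄ = [92/211 -120/211; -120/211 2450/211]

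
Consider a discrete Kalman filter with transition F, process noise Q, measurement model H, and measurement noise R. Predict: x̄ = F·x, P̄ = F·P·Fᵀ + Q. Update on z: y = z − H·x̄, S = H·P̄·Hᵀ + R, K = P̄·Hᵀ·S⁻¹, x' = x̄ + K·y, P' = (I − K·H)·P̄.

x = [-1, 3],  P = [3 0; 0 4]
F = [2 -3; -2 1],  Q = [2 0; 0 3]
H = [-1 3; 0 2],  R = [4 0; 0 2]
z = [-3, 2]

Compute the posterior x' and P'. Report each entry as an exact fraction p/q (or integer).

x̄ = F·x = [-11, 5]
P̄ = F·P·Fᵀ + Q = [50 -24; -24 19]
y = z − H·x̄ = [-29, -8]
S = H·P̄·Hᵀ + R = [369 162; 162 78]
K = P̄·Hᵀ·S⁻¹ = [-290/423 38/47; 3/47 50/141]
x' = x̄ + K·y = [1021/423, 44/141]
P' = (I − K·H)·P̄ = [2186/423 38/47; 38/47 50/141]

x' = [1021/423, 44/141]
P' = [2186/423 38/47; 38/47 50/141]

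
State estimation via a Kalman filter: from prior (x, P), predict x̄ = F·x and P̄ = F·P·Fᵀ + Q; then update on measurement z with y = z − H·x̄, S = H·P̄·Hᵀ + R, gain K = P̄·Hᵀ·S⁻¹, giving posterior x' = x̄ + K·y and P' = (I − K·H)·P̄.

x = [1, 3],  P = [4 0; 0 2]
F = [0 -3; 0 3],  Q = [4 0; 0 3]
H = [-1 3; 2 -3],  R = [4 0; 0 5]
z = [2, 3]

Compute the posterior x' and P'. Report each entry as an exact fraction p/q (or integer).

x̄ = F·x = [-9, 9]
P̄ = F·P·Fᵀ + Q = [22 -18; -18 21]
y = z − H·x̄ = [-34, 48]
S = H·P̄·Hᵀ + R = [323 -395; -395 498]
K = P̄·Hᵀ·S⁻¹ = [862/4829 1634/4829; 1233/4829 18/4829]
x' = x̄ + K·y = [5663/4829, 2403/4829]
P' = (I − K·H)·P̄ = [11618/4829 5022/4829; 5022/4829 3318/4829]

x' = [5663/4829, 2403/4829]
P' = [11618/4829 5022/4829; 5022/4829 3318/4829]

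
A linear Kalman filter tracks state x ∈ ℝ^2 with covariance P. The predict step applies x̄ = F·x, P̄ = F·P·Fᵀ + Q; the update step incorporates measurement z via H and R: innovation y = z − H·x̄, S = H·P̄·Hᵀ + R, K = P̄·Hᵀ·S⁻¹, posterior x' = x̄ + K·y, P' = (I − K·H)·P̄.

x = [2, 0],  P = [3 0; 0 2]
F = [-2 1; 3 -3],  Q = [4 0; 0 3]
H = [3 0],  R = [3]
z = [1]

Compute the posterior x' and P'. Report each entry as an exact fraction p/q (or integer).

x' = [14/55, 18/55]
P' = [18/55 -24/55; -24/55 912/55]

x̄ = F·x = [-4, 6]
P̄ = F·P·Fᵀ + Q = [18 -24; -24 48]
y = z − H·x̄ = [13]
S = H·P̄·Hᵀ + R = [165]
K = P̄·Hᵀ·S⁻¹ = [18/55; -24/55]
x' = x̄ + K·y = [14/55, 18/55]
P' = (I − K·H)·P̄ = [18/55 -24/55; -24/55 912/55]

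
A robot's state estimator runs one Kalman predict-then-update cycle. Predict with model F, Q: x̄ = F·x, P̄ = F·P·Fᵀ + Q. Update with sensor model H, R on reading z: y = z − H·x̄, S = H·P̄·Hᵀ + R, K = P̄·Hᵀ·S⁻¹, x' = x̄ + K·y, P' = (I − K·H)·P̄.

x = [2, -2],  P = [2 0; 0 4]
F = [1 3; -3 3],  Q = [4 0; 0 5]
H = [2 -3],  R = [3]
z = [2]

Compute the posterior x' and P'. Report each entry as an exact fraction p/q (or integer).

x' = [-202/57, -59/19]
P' = [796/19 531/19; 531/19 721/38]

x̄ = F·x = [-4, -12]
P̄ = F·P·Fᵀ + Q = [42 30; 30 59]
y = z − H·x̄ = [-26]
S = H·P̄·Hᵀ + R = [342]
K = P̄·Hᵀ·S⁻¹ = [-1/57; -13/38]
x' = x̄ + K·y = [-202/57, -59/19]
P' = (I − K·H)·P̄ = [796/19 531/19; 531/19 721/38]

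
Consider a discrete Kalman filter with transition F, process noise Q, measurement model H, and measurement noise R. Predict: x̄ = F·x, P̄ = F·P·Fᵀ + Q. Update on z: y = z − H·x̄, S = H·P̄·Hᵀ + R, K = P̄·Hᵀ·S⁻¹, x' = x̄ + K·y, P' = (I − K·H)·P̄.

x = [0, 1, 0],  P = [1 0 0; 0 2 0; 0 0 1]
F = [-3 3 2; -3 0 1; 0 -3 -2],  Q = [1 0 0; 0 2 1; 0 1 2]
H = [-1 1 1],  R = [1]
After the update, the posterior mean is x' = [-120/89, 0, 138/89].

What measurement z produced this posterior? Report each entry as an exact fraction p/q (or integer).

z = [3]

x̄ = F·x = [3, 0, -3]
P̄ = F·P·Fᵀ + Q = [32 11 -22; 11 12 -1; -22 -1 24]
S = H·P̄·Hᵀ + R = [89]
K = P̄·Hᵀ·S⁻¹ = [-43/89; 0; 45/89]
x' − x̄ = [-387/89, 0, 405/89] = K·y
y = (KᵀK)⁻¹·Kᵀ·(x' − x̄) = [9]
z = y + H·x̄ = [9] + [-6] = [3]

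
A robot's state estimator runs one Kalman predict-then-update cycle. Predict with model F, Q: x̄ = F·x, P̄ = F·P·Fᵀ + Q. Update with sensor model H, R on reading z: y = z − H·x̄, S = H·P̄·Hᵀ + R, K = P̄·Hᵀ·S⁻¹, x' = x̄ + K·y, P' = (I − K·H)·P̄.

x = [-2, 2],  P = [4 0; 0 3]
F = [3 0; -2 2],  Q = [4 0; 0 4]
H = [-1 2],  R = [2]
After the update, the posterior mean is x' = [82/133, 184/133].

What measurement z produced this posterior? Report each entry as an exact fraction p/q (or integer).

z = [2]

x̄ = F·x = [-6, 8]
P̄ = F·P·Fᵀ + Q = [40 -24; -24 32]
S = H·P̄·Hᵀ + R = [266]
K = P̄·Hᵀ·S⁻¹ = [-44/133; 44/133]
x' − x̄ = [880/133, -880/133] = K·y
y = (KᵀK)⁻¹·Kᵀ·(x' − x̄) = [-20]
z = y + H·x̄ = [-20] + [22] = [2]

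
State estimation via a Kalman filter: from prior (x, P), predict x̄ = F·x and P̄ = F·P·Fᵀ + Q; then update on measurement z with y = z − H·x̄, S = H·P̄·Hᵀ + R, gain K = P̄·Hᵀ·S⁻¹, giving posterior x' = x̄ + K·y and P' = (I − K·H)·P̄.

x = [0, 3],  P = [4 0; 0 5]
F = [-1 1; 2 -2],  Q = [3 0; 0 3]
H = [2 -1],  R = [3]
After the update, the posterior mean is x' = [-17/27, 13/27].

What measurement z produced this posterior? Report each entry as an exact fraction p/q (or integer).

z = [-2]

x̄ = F·x = [3, -6]
P̄ = F·P·Fᵀ + Q = [12 -18; -18 39]
S = H·P̄·Hᵀ + R = [162]
K = P̄·Hᵀ·S⁻¹ = [7/27; -25/54]
x' − x̄ = [-98/27, 175/27] = K·y
y = (KᵀK)⁻¹·Kᵀ·(x' − x̄) = [-14]
z = y + H·x̄ = [-14] + [12] = [-2]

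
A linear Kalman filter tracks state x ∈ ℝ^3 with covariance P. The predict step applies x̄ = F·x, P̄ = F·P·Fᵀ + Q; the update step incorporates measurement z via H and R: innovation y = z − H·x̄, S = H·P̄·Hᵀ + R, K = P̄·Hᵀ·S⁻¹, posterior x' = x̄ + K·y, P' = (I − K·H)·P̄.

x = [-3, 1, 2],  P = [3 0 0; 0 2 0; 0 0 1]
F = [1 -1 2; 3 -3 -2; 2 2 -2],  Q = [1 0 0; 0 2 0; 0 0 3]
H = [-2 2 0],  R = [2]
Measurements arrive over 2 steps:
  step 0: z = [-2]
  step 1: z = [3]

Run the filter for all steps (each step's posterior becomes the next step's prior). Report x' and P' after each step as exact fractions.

step 0: x' = [30/79, -64/79, -272/79], P' = [788/79 789/79 -182/79; 789/79 829/79 -170/79; -182/79 -170/79 1845/79]
step 1: x' = [89135/60289, 180726/60289, -148384/60289], P' = [169352/60289 154591/60289 -226106/60289; 154591/60289 169935/60289 -208646/60289; -226106/60289 -208646/60289 9997283/60289]

step 0: x̄ = F·x = [0, -16, -8]
step 0: P̄ = F·P·Fᵀ + Q = [10 11 -2; 11 51 10; -2 10 27]
step 0: y = z − H·x̄ = [30]
step 0: S = H·P̄·Hᵀ + R = [158]
step 0: K = P̄·Hᵀ·S⁻¹ = [1/79; 40/79; 12/79]
step 0: x' = x̄ + K·y = [30/79, -64/79, -272/79]
step 0: P' = (I − K·H)·P̄ = [788/79 789/79 -182/79; 789/79 829/79 -170/79; -182/79 -170/79 1845/79]
step 1: x̄ = F·x = [-450/79, 826/79, 476/79]
step 1: P̄ = F·P·Fᵀ + Q = [7450/79 -7311/79 -8846/79; -7311/79 8033/79 8614/79; -8846/79 8614/79 23213/79]
step 1: y = z − H·x̄ = [-2315/79]
step 1: S = H·P̄·Hᵀ + R = [120578/79]
step 1: K = P̄·Hᵀ·S⁻¹ = [-14761/60289; 15344/60289; 17460/60289]
step 1: x' = x̄ + K·y = [89135/60289, 180726/60289, -148384/60289]
step 1: P' = (I − K·H)·P̄ = [169352/60289 154591/60289 -226106/60289; 154591/60289 169935/60289 -208646/60289; -226106/60289 -208646/60289 9997283/60289]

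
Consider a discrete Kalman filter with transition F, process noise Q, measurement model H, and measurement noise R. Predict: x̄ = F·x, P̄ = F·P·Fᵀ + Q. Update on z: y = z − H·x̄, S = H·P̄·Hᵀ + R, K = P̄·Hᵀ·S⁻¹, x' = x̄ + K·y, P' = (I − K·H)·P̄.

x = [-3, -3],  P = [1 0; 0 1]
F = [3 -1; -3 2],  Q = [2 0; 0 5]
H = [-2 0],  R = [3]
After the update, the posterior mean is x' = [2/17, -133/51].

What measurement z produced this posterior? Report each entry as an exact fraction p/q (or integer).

z = [-1]

x̄ = F·x = [-6, 3]
P̄ = F·P·Fᵀ + Q = [12 -11; -11 18]
S = H·P̄·Hᵀ + R = [51]
K = P̄·Hᵀ·S⁻¹ = [-8/17; 22/51]
x' − x̄ = [104/17, -286/51] = K·y
y = (KᵀK)⁻¹·Kᵀ·(x' − x̄) = [-13]
z = y + H·x̄ = [-13] + [12] = [-1]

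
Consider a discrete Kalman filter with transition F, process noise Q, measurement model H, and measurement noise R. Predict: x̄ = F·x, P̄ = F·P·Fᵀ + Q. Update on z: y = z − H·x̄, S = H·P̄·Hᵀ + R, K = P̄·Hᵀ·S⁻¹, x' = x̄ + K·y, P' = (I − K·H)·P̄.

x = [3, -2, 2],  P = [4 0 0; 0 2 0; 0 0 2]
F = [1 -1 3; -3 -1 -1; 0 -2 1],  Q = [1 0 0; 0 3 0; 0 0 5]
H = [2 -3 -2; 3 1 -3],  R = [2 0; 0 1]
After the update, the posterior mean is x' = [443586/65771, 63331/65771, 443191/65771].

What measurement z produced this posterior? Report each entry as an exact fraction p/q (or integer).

x̄ = F·x = [11, -9, 6]
P̄ = F·P·Fᵀ + Q = [25 -16 10; -16 43 2; 10 2 15]
S = H·P̄·Hᵀ + R = [685 117; 117 116]
K = P̄·Hᵀ·S⁻¹ = [5655/65771 10739/65771; -17853/65771 11770/65771; -335/65771 -7033/65771]
x' − x̄ = [-279895/65771, 655270/65771, 48565/65771] = K·y
y = (KᵀK)⁻¹·Kᵀ·(x' − x̄) = [-40, -5]
z = y + H·x̄ = [-40, -5] + [37, 6] = [-3, 1]

z = [-3, 1]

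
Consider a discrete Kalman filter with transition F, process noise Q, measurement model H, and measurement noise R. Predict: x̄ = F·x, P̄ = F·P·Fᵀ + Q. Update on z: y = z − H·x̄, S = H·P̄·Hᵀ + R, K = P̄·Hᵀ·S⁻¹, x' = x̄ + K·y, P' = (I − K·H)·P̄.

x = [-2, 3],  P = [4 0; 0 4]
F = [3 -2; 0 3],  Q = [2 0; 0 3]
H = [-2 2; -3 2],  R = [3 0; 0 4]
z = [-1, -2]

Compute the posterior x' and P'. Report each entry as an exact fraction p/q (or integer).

x' = [1256/1863, 95/621]
P' = [2416/621 958/207; 958/207 409/69]

x̄ = F·x = [-12, 9]
P̄ = F·P·Fᵀ + Q = [54 -24; -24 39]
y = z − H·x̄ = [-43, -56]
S = H·P̄·Hᵀ + R = [567 720; 720 934]
K = P̄·Hᵀ·S⁻¹ = [916/1863 -125/207; 538/621 -35/69]
x' = x̄ + K·y = [1256/1863, 95/621]
P' = (I − K·H)·P̄ = [2416/621 958/207; 958/207 409/69]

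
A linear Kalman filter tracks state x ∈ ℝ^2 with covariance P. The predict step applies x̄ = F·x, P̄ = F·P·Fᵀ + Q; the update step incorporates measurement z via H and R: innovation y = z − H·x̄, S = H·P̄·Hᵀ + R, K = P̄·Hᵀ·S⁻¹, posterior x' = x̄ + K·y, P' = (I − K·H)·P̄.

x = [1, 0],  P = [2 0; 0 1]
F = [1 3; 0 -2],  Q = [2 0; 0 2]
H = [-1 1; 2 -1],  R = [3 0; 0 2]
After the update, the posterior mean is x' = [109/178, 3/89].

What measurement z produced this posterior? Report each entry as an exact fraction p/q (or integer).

z = [-1, 1]

x̄ = F·x = [1, 0]
P̄ = F·P·Fᵀ + Q = [13 -6; -6 6]
S = H·P̄·Hᵀ + R = [34 -50; -50 84]
K = P̄·Hᵀ·S⁻¹ = [1/89 69/178; 27/89 -3/89]
x' − x̄ = [-69/178, 3/89] = K·y
y = (KᵀK)⁻¹·Kᵀ·(x' − x̄) = [0, -1]
z = y + H·x̄ = [0, -1] + [-1, 2] = [-1, 1]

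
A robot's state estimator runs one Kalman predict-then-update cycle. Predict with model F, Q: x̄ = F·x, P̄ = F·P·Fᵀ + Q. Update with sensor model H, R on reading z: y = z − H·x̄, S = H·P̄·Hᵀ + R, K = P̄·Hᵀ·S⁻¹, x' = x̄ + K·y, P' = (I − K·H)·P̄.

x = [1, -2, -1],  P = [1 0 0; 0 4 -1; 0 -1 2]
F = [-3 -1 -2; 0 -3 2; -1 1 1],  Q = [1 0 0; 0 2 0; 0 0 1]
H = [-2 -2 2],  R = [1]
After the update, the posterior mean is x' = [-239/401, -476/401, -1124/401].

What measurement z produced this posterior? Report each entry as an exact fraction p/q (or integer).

x̄ = F·x = [1, 4, -4]
P̄ = F·P·Fᵀ + Q = [18 0 -2; 0 58 -7; -2 -7 6]
S = H·P̄·Hᵀ + R = [401]
K = P̄·Hᵀ·S⁻¹ = [-40/401; -130/401; 30/401]
x' − x̄ = [-640/401, -2080/401, 480/401] = K·y
y = (KᵀK)⁻¹·Kᵀ·(x' − x̄) = [16]
z = y + H·x̄ = [16] + [-18] = [-2]

z = [-2]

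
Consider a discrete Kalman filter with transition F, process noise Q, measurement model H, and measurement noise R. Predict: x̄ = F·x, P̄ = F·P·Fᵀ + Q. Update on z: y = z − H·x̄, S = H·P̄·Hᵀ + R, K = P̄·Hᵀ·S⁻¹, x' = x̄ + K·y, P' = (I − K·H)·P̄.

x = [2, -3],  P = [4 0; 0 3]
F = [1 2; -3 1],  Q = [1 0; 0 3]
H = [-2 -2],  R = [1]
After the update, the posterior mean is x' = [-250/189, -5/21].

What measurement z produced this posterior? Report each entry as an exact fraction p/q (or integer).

x̄ = F·x = [-4, -9]
P̄ = F·P·Fᵀ + Q = [17 -6; -6 42]
S = H·P̄·Hᵀ + R = [189]
K = P̄·Hᵀ·S⁻¹ = [-22/189; -8/21]
x' − x̄ = [506/189, 184/21] = K·y
y = (KᵀK)⁻¹·Kᵀ·(x' − x̄) = [-23]
z = y + H·x̄ = [-23] + [26] = [3]

z = [3]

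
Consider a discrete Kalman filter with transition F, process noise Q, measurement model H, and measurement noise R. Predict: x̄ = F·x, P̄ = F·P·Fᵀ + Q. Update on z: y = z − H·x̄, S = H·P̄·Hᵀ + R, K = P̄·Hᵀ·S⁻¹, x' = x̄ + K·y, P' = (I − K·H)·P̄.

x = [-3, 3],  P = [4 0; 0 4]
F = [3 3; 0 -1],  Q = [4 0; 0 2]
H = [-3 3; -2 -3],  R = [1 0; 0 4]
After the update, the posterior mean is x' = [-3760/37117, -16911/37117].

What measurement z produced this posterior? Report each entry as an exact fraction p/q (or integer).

z = [-1, 1]

x̄ = F·x = [0, -3]
P̄ = F·P·Fᵀ + Q = [76 -12; -12 6]
S = H·P̄·Hᵀ + R = [955 366; 366 218]
K = P̄·Hᵀ·S⁻¹ = [-7548/37117 -7078/37117; 4788/37117 -7017/37117]
x' − x̄ = [-3760/37117, 94440/37117] = K·y
y = (KᵀK)⁻¹·Kᵀ·(x' − x̄) = [8, -8]
z = y + H·x̄ = [8, -8] + [-9, 9] = [-1, 1]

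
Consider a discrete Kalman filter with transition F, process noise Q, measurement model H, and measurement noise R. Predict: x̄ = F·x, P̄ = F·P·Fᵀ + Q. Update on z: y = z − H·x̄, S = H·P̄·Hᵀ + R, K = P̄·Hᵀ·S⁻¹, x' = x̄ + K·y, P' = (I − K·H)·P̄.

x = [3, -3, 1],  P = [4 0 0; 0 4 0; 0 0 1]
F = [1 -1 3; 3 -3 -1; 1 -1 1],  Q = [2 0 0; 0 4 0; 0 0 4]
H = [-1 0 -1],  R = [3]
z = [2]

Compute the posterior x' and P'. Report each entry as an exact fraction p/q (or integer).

x' = [-9/19, 59/19, -11/19]
P' = [61/19 -41/19 -31/19; -41/19 2453/57 85/19; -31/19 85/19 55/19]

x̄ = F·x = [9, 17, 7]
P̄ = F·P·Fᵀ + Q = [19 21 11; 21 77 23; 11 23 13]
y = z − H·x̄ = [18]
S = H·P̄·Hᵀ + R = [57]
K = P̄·Hᵀ·S⁻¹ = [-10/19; -44/57; -8/19]
x' = x̄ + K·y = [-9/19, 59/19, -11/19]
P' = (I − K·H)·P̄ = [61/19 -41/19 -31/19; -41/19 2453/57 85/19; -31/19 85/19 55/19]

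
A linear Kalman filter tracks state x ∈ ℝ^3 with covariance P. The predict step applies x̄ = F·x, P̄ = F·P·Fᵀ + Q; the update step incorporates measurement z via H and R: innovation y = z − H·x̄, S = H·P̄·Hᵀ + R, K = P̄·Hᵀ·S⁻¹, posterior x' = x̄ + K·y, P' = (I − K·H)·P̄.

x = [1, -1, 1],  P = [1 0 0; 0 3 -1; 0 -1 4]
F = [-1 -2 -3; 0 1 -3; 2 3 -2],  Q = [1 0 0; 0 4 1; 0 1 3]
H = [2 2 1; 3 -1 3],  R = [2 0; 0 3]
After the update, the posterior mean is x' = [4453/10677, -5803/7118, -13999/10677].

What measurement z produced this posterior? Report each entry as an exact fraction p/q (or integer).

z = [-2, -2]

x̄ = F·x = [-2, -4, -3]
P̄ = F·P·Fᵀ + Q = [38 27 9; 27 49 45; 9 45 62]
S = H·P̄·Hᵀ + R = [844 730; 730 682]
K = P̄·Hᵀ·S⁻¹ = [5789/21354 -2627/21354; 1037/3559 -477/7118; -1675/10677 4423/10677]
x' − x̄ = [25807/10677, 22669/7118, 18032/10677] = K·y
y = (KᵀK)⁻¹·Kᵀ·(x' − x̄) = [13, 9]
z = y + H·x̄ = [13, 9] + [-15, -11] = [-2, -2]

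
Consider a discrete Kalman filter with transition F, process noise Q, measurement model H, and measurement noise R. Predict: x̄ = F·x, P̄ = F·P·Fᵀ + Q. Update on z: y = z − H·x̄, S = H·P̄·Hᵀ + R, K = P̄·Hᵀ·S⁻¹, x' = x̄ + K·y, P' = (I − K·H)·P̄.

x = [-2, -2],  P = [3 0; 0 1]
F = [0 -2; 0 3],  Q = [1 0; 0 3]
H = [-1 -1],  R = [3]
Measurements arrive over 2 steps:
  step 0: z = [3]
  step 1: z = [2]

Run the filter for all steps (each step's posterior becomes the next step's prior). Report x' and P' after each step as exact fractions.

step 0: x' = [33/8, -27/4], P' = [39/8 -21/4; -21/4 15/2]
step 1: x' = [517/58, -345/29], P' = [507/29 -591/29; -591/29 744/29]

step 0: x̄ = F·x = [4, -6]
step 0: P̄ = F·P·Fᵀ + Q = [5 -6; -6 12]
step 0: y = z − H·x̄ = [1]
step 0: S = H·P̄·Hᵀ + R = [8]
step 0: K = P̄·Hᵀ·S⁻¹ = [1/8; -3/4]
step 0: x' = x̄ + K·y = [33/8, -27/4]
step 0: P' = (I − K·H)·P̄ = [39/8 -21/4; -21/4 15/2]
step 1: x̄ = F·x = [27/2, -81/4]
step 1: P̄ = F·P·Fᵀ + Q = [31 -45; -45 141/2]
step 1: y = z − H·x̄ = [-19/4]
step 1: S = H·P̄·Hᵀ + R = [29/2]
step 1: K = P̄·Hᵀ·S⁻¹ = [28/29; -51/29]
step 1: x' = x̄ + K·y = [517/58, -345/29]
step 1: P' = (I − K·H)·P̄ = [507/29 -591/29; -591/29 744/29]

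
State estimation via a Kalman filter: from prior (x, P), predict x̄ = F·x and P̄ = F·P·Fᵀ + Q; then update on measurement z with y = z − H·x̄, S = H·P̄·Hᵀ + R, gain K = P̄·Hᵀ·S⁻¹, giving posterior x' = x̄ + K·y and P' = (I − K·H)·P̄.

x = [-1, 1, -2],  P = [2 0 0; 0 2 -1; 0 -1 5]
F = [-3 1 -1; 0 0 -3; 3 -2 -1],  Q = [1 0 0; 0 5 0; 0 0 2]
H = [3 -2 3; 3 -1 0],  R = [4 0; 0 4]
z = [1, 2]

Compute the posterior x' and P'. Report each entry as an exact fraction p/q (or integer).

x̄ = F·x = [6, 6, -3]
P̄ = F·P·Fᵀ + Q = [28 18 -18; 18 50 9; -18 9 29]
y = z − H·x̄ = [4, -10]
S = H·P̄·Hᵀ + R = [69 1; 1 198]
K = P̄·Hᵀ·S⁻¹ = [-66/719 240/719; -3766/13661 295/13661; 3033/13661 -4362/13661]
x' = x̄ + K·y = [1650/719, 63952/13661, 14769/13661]
P' = (I − K·H)·P̄ = [3896/719 10728/719 3168/719; 10728/719 610316/13661 198024/13661; 3168/719 198024/13661 75868/13661]

x' = [1650/719, 63952/13661, 14769/13661]
P' = [3896/719 10728/719 3168/719; 10728/719 610316/13661 198024/13661; 3168/719 198024/13661 75868/13661]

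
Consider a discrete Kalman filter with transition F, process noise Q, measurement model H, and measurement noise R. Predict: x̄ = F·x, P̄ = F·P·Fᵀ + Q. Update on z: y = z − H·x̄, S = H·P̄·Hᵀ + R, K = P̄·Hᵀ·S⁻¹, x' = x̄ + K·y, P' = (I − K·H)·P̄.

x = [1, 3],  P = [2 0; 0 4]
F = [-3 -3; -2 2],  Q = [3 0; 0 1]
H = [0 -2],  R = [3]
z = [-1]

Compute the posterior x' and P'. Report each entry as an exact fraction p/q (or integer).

x' = [-1068/103, 62/103]
P' = [5295/103 -36/103; -36/103 75/103]

x̄ = F·x = [-12, 4]
P̄ = F·P·Fᵀ + Q = [57 -12; -12 25]
y = z − H·x̄ = [7]
S = H·P̄·Hᵀ + R = [103]
K = P̄·Hᵀ·S⁻¹ = [24/103; -50/103]
x' = x̄ + K·y = [-1068/103, 62/103]
P' = (I − K·H)·P̄ = [5295/103 -36/103; -36/103 75/103]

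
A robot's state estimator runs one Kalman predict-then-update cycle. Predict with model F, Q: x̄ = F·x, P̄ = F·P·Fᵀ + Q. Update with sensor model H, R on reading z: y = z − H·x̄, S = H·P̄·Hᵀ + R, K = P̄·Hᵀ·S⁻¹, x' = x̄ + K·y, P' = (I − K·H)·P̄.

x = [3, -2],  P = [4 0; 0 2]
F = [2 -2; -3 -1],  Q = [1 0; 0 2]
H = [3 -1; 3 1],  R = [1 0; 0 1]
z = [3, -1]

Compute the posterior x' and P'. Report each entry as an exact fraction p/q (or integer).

x' = [7960/22131, -43037/22131]
P' = [1225/22131 -20/22131; -20/22131 10840/22131]

x̄ = F·x = [10, -7]
P̄ = F·P·Fᵀ + Q = [25 -20; -20 40]
y = z − H·x̄ = [-34, -24]
S = H·P̄·Hᵀ + R = [386 185; 185 146]
K = P̄·Hᵀ·S⁻¹ = [3695/22131 3655/22131; -10900/22131 10780/22131]
x' = x̄ + K·y = [7960/22131, -43037/22131]
P' = (I − K·H)·P̄ = [1225/22131 -20/22131; -20/22131 10840/22131]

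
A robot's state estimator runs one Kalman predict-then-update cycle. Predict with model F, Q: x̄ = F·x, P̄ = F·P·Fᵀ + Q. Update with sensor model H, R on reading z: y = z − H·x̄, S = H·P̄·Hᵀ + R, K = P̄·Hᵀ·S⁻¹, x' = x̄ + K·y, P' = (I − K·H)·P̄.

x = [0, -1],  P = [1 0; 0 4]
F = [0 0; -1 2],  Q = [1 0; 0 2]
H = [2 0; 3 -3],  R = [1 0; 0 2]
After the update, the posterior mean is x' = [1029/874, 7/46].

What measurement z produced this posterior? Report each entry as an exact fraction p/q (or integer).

z = [3, 3]

x̄ = F·x = [0, -2]
P̄ = F·P·Fᵀ + Q = [1 0; 0 19]
S = H·P̄·Hᵀ + R = [5 6; 6 182]
K = P̄·Hᵀ·S⁻¹ = [173/437 3/874; 9/23 -15/46]
x' − x̄ = [1029/874, 99/46] = K·y
y = (KᵀK)⁻¹·Kᵀ·(x' − x̄) = [3, -3]
z = y + H·x̄ = [3, -3] + [0, 6] = [3, 3]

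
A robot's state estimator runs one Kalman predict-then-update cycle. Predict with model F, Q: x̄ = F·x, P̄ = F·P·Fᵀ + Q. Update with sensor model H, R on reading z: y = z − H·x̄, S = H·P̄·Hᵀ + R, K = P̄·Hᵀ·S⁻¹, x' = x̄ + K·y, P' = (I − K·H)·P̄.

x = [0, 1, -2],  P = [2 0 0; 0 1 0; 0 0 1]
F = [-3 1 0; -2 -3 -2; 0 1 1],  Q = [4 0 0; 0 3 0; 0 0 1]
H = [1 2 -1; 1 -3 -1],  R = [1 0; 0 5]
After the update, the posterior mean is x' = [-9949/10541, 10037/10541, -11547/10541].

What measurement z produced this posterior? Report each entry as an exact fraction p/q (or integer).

z = [2, -3]

x̄ = F·x = [1, 1, -1]
P̄ = F·P·Fᵀ + Q = [23 9 1; 9 24 -5; 1 -5 3]
S = H·P̄·Hᵀ + R = [177 -134; -134 161]
K = P̄·Hᵀ·S⁻¹ = [5770/10541 4475/10541; 2210/10541 -1958/10541; -190/10541 693/10541]
x' − x̄ = [-20490/10541, -504/10541, -1006/10541] = K·y
y = (KᵀK)⁻¹·Kᵀ·(x' − x̄) = [-2, -2]
z = y + H·x̄ = [-2, -2] + [4, -1] = [2, -3]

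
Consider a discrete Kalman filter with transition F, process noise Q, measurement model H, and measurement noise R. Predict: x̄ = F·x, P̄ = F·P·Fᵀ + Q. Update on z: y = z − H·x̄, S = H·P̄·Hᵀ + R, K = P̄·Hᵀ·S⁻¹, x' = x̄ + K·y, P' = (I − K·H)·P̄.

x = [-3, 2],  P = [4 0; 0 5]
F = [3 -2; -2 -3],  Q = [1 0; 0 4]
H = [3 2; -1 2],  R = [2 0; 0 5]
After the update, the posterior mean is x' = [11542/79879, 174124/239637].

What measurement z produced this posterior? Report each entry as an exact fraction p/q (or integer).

z = [2, 1]

x̄ = F·x = [-13, 0]
P̄ = F·P·Fᵀ + Q = [57 6; 6 65]
S = H·P̄·Hᵀ + R = [847 113; 113 298]
K = P̄·Hᵀ·S⁻¹ = [19873/79879 -19598/79879; 30092/239637 88304/239637]
x' − x̄ = [1049969/79879, 174124/239637] = K·y
y = (KᵀK)⁻¹·Kᵀ·(x' − x̄) = [41, -12]
z = y + H·x̄ = [41, -12] + [-39, 13] = [2, 1]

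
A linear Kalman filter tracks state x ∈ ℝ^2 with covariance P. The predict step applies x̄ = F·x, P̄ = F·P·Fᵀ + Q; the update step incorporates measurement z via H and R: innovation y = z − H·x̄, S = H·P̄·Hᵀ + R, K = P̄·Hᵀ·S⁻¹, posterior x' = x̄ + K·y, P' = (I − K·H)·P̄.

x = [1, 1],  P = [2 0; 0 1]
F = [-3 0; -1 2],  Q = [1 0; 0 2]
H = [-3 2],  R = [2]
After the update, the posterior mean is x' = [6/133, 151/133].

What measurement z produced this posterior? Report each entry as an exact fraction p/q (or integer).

x̄ = F·x = [-3, 1]
P̄ = F·P·Fᵀ + Q = [19 6; 6 8]
S = H·P̄·Hᵀ + R = [133]
K = P̄·Hᵀ·S⁻¹ = [-45/133; -2/133]
x' − x̄ = [405/133, 18/133] = K·y
y = (KᵀK)⁻¹·Kᵀ·(x' − x̄) = [-9]
z = y + H·x̄ = [-9] + [11] = [2]

z = [2]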